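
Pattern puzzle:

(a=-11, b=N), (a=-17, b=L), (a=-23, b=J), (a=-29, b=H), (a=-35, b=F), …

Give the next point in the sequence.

A: −6 each step; -11, -17, -23, -29, -35 → -41.
B: N, L, J, H, F → D (letters move back 2 places in the alphabet).
Putting it together: (a=-41, b=D).

(a=-41, b=D)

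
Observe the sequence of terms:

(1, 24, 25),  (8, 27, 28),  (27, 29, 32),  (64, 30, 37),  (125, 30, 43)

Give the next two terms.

First component goes 1, 8, 27, 64, 125 → 216 → 343 (perfect cubes: 1³, 2³, 3³, …).
Second component: differences are 3, 2, 1, … (decreasing by 1 each time); 24, 27, 29, 30, 30 → 29 → 27.
Third component: 25, 28, 32, 37, 43 → 50 → 58 (differences are 3, 4, 5, … (increasing by 1 each time)).
So the next two terms are (216, 29, 50) and (343, 27, 58).

(216, 29, 50), (343, 27, 58)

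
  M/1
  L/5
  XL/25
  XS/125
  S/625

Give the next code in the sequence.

Size: runs through clothing sizes XS→XL, so M, L, XL, XS, S → M.
Second component goes 1, 5, 25, 125, 625 → 3125 (×5 each step).
So the next code is M/3125.

M/3125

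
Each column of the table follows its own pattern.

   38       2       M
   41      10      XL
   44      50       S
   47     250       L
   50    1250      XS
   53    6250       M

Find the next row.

First component: +3 each step, so 38, 41, 44, 47, 50, 53 → 56.
Second component: ×5 each step; 2, 10, 50, 250, 1250, 6250 → 31250.
Size: repeats M → XL → S → L → XS; M, XL, S, L, XS, M → XL.
So the next row is 56  31250  XL.

56  31250  XL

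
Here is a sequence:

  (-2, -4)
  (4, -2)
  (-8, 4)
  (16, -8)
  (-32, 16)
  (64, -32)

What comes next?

(-128, 64)

First entry: ×(-2) each step, so -2, 4, -8, 16, -32, 64 → -128.
Second entry — always the previous value of the first entry: -4, -2, 4, -8, 16, -32 → 64.
Putting it together: (-128, 64).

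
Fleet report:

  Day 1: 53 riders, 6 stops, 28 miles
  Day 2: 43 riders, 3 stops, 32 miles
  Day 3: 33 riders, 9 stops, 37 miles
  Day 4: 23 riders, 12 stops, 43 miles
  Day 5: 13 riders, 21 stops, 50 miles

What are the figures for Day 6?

For the riders, −10 each step: 53, 43, 33, 23, 13 → 3.
For the stops, each term is the sum of the two before it: 6, 3, 9, 12, 21 → 33.
For the miles, differences are 4, 5, 6, … (increasing by 1 each time): 28, 32, 37, 43, 50 → 58.
Putting it together: 3 riders, 33 stops, 58 miles.

3 riders, 33 stops, 58 miles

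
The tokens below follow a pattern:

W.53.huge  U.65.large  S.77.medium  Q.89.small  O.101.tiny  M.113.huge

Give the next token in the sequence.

Letter: letters move back 2 places in the alphabet, so W, U, S, Q, O, M → K.
Second component: 53, 65, 77, 89, 101, 113 → 125 (+12 each step).
For the size, repeats huge → large → medium → small → tiny: huge, large, medium, small, tiny, huge → large.
Combining the parts gives K.125.large.

K.125.large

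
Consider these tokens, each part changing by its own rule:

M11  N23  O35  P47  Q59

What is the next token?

Letter — letters move forward 1 place in the alphabet: M, N, O, P, Q → R.
Second component: +12 each step, so 11, 23, 35, 47, 59 → 71.
Putting it together: R71.

R71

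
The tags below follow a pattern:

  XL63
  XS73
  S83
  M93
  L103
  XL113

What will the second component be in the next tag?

Second component: +10 each step; 63, 73, 83, 93, 103, 113 → 123.

123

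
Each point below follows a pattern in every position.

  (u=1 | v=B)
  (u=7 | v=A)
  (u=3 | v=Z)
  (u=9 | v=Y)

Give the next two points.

(u=5 | v=X), (u=11 | v=W)

U: alternating steps +6, −4, +6, −4, …; 1, 7, 3, 9 → 5 → 11.
V: B, A, Z, Y → X → W (letters move back 1 place in the alphabet, wrapping A→Z).
Putting the parts together: (u=5 | v=X) and then (u=11 | v=W).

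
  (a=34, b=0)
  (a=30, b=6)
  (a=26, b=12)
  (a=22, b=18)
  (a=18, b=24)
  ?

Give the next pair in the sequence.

A: 34, 30, 26, 22, 18 → 14 (−4 each step).
B: +6 each step; 0, 6, 12, 18, 24 → 30.
Putting it together: (a=14, b=30).

(a=14, b=30)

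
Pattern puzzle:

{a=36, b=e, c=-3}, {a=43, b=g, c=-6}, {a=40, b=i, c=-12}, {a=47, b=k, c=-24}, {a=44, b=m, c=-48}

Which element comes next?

{a=51, b=o, c=-96}

A: alternating steps +7, −3, +7, −3, …; 36, 43, 40, 47, 44 → 51.
B: e, g, i, k, m → o (letters move forward 2 places in the alphabet).
C: ×2 each step; -3, -6, -12, -24, -48 → -96.
So the next element is {a=51, b=o, c=-96}.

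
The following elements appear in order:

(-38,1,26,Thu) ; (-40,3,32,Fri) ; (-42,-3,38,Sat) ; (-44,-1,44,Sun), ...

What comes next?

(-46,-7,50,Mon)

First part: −2 each step, so -38, -40, -42, -44 → -46.
Second part: alternating steps +2, −6, +2, −6, …, so 1, 3, -3, -1 → -7.
Third part: 26, 32, 38, 44 → 50 (+6 each step).
Day: runs through the weekdays Mon→Sun; Thu, Fri, Sat, Sun → Mon.
Combining the parts gives (-46,-7,50,Mon).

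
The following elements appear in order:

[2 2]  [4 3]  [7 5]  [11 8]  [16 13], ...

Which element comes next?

[22 21]

First component: differences are 2, 3, 4, … (increasing by 1 each time); 2, 4, 7, 11, 16 → 22.
Second component: 2, 3, 5, 8, 13 → 21 (each term is the sum of the two before it).
So the next element is [22 21].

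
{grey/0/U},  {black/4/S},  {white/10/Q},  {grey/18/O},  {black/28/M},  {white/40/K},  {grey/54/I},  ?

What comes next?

{black/70/G}

Shade: repeats grey → black → white; grey, black, white, grey, black, white, grey → black.
Second slot goes 0, 4, 10, 18, 28, 40, 54 → 70 (differences are 4, 6, 8, … (increasing by 2 each time)).
Letter — letters move back 2 places in the alphabet: U, S, Q, O, M, K, I → G.
Putting it together: {black/70/G}.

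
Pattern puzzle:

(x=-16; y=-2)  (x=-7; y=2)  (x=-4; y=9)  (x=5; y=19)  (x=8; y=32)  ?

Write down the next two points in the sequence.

(x=17; y=48), (x=20; y=67)

X — alternating steps +9, +3, +9, +3, …: -16, -7, -4, 5, 8 → 17 → 20.
Y — differences are 4, 7, 10, … (increasing by 3 each time): -2, 2, 9, 19, 32 → 48 → 67.
So the next two points are (x=17; y=48) and (x=20; y=67).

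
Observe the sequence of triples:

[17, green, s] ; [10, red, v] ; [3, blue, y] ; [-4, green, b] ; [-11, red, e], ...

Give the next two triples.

[-18, blue, h], [-25, green, k]

First component: 17, 10, 3, -4, -11 → -18 → -25 (−7 each step).
Colour: green, red, blue, green, red → blue → green (repeats green → red → blue).
Letter: s, v, y, b, e → h → k (letters move forward 3 places in the alphabet, wrapping Z→A).
So the next two triples are [-18, blue, h] and [-25, green, k].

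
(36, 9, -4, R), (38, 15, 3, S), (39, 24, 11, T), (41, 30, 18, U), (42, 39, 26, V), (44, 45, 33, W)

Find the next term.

(45, 54, 41, X)

First part: alternating steps +2, +1, +2, +1, …; 36, 38, 39, 41, 42, 44 → 45.
Second part — alternating steps +6, +9, +6, +9, …: 9, 15, 24, 30, 39, 45 → 54.
Third part: -4, 3, 11, 18, 26, 33 → 41 (alternating steps +7, +8, +7, +8, …).
Letter: letters move forward 1 place in the alphabet, so R, S, T, U, V, W → X.
Putting it together: (45, 54, 41, X).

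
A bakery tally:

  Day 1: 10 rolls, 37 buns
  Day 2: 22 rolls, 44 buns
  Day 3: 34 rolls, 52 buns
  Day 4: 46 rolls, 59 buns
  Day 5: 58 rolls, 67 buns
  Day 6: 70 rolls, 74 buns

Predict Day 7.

Rolls — +12 each step: 10, 22, 34, 46, 58, 70 → 82.
Buns: 37, 44, 52, 59, 67, 74 → 82 (alternating steps +7, +8, +7, +8, …).
So the next record is 82 rolls, 82 buns.

82 rolls, 82 buns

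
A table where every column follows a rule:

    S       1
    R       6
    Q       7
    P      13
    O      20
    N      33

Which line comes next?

For the letter, letters move back 1 place in the alphabet: S, R, Q, P, O, N → M.
Second component: each term is the sum of the two before it; 1, 6, 7, 13, 20, 33 → 53.
Combining the parts gives M  53.

M  53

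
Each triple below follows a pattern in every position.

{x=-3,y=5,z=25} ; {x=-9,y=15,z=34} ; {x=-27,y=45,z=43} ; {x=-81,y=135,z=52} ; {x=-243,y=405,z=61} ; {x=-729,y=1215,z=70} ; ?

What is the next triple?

{x=-2187,y=3645,z=79}

X: -3, -9, -27, -81, -243, -729 → -2187 (×3 each step).
For the y, ×3 each step: 5, 15, 45, 135, 405, 1215 → 3645.
Z: +9 each step, so 25, 34, 43, 52, 61, 70 → 79.
Combining the parts gives {x=-2187,y=3645,z=79}.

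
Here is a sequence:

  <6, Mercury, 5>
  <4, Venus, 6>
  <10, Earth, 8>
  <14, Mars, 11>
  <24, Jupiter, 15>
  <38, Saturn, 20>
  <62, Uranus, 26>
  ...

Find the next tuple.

<100, Neptune, 33>

For the first coordinate, each term is the sum of the two before it: 6, 4, 10, 14, 24, 38, 62 → 100.
Planet — runs through the planets Mercury→Neptune: Mercury, Venus, Earth, Mars, Jupiter, Saturn, Uranus → Neptune.
Third coordinate: differences are 1, 2, 3, … (increasing by 1 each time), so 5, 6, 8, 11, 15, 20, 26 → 33.
So the next tuple is <100, Neptune, 33>.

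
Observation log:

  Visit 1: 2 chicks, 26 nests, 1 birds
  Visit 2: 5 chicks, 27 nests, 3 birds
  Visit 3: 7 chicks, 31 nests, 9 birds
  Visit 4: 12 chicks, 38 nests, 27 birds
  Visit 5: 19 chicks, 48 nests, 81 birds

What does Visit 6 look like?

Chicks: each term is the sum of the two before it; 2, 5, 7, 12, 19 → 31.
Nests goes 26, 27, 31, 38, 48 → 61 (differences are 1, 4, 7, … (increasing by 3 each time)).
Birds: ×3 each step, so 1, 3, 9, 27, 81 → 243.
Combining the parts gives 31 chicks, 61 nests, 243 birds.

31 chicks, 61 nests, 243 birds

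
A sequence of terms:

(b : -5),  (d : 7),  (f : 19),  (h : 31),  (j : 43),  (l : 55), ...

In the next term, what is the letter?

n

Letter: letters move forward 2 places in the alphabet; b, d, f, h, j, l → n.
Second coordinate goes -5, 7, 19, 31, 43, 55 → 67 (+12 each step).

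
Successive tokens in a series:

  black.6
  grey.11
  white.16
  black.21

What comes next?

grey.26

Shade: repeats black → grey → white, so black, grey, white, black → grey.
For the second component, +5 each step: 6, 11, 16, 21 → 26.
Combining the parts gives grey.26.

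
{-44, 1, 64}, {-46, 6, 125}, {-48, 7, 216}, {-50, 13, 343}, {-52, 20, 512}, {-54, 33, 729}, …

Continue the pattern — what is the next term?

{-56, 53, 1000}

For the first entry, −2 each step: -44, -46, -48, -50, -52, -54 → -56.
Second entry: 1, 6, 7, 13, 20, 33 → 53 (each term is the sum of the two before it).
For the third entry, perfect cubes: 4³, 5³, 6³, …: 64, 125, 216, 343, 512, 729 → 1000.
Combining the parts gives {-56, 53, 1000}.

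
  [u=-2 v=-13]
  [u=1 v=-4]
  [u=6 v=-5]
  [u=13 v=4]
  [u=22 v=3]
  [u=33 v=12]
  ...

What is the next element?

[u=46 v=11]

U: differences are 3, 5, 7, … (increasing by 2 each time); -2, 1, 6, 13, 22, 33 → 46.
V — alternating steps +9, −1, +9, −1, …: -13, -4, -5, 4, 3, 12 → 11.
Combining the parts gives [u=46 v=11].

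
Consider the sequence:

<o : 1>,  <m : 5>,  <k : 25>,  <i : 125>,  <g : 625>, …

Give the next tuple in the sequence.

<e : 3125>

Letter: o, m, k, i, g → e (letters move back 2 places in the alphabet).
Second part: ×5 each step, so 1, 5, 25, 125, 625 → 3125.
So the next tuple is <e : 3125>.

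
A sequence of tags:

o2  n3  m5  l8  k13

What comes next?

Letter: letters move back 1 place in the alphabet; o, n, m, l, k → j.
Second component: each term is the sum of the two before it; 2, 3, 5, 8, 13 → 21.
Combining the parts gives j21.

j21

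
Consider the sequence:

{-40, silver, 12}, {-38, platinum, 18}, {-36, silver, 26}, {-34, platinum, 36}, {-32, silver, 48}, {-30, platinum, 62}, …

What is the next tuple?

{-28, silver, 78}

First coordinate: +2 each step; -40, -38, -36, -34, -32, -30 → -28.
Metal goes silver, platinum, silver, platinum, silver, platinum → silver (alternates silver ↔ platinum).
For the third coordinate, differences are 6, 8, 10, … (increasing by 2 each time): 12, 18, 26, 36, 48, 62 → 78.
Putting it together: {-28, silver, 78}.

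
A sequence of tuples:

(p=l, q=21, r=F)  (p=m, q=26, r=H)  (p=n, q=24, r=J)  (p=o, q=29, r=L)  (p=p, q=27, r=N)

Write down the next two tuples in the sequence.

P: l, m, n, o, p → q → r (letters move forward 1 place in the alphabet).
For the q, alternating steps +5, −2, +5, −2, …: 21, 26, 24, 29, 27 → 32 → 30.
R: F, H, J, L, N → P → R (letters move forward 2 places in the alphabet).
So the next two tuples are (p=q, q=32, r=P) and (p=r, q=30, r=R).

(p=q, q=32, r=P), (p=r, q=30, r=R)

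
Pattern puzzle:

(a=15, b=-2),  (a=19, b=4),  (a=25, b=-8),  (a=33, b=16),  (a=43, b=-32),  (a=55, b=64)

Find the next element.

(a=69, b=-128)

A: differences are 4, 6, 8, … (increasing by 2 each time), so 15, 19, 25, 33, 43, 55 → 69.
B: -2, 4, -8, 16, -32, 64 → -128 (×(-2) each step).
So the next element is (a=69, b=-128).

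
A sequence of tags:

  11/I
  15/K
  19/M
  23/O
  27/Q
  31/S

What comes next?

First component: +4 each step; 11, 15, 19, 23, 27, 31 → 35.
Letter goes I, K, M, O, Q, S → U (letters move forward 2 places in the alphabet).
Combining the parts gives 35/U.

35/U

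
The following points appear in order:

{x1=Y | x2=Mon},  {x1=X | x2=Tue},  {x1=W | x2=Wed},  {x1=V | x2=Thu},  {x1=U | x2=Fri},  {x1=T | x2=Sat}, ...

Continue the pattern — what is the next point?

{x1=S | x2=Sun}

X1: letters move back 1 place in the alphabet; Y, X, W, V, U, T → S.
X2 — runs through the weekdays Mon→Sun: Mon, Tue, Wed, Thu, Fri, Sat → Sun.
Combining the parts gives {x1=S | x2=Sun}.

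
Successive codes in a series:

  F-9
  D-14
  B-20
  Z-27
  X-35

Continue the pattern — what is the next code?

Letter: letters move back 2 places in the alphabet, wrapping A→Z, so F, D, B, Z, X → V.
Second component: differences are 5, 6, 7, … (increasing by 1 each time); 9, 14, 20, 27, 35 → 44.
Putting it together: V-44.

V-44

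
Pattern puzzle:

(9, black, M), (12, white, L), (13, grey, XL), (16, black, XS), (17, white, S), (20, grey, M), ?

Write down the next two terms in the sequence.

(21, black, L), (24, white, XL)

First coordinate — alternating steps +3, +1, +3, +1, …: 9, 12, 13, 16, 17, 20 → 21 → 24.
Shade: repeats black → white → grey; black, white, grey, black, white, grey → black → white.
Size: M, L, XL, XS, S, M → L → XL (repeats M → L → XL → XS → S).
So the next two terms are (21, black, L) and (24, white, XL).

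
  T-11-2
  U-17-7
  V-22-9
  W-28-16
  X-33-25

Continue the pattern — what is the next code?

Y-39-41

Letter: letters move forward 1 place in the alphabet, so T, U, V, W, X → Y.
Second component: alternating steps +6, +5, +6, +5, …, so 11, 17, 22, 28, 33 → 39.
Third component: 2, 7, 9, 16, 25 → 41 (each term is the sum of the two before it).
So the next code is Y-39-41.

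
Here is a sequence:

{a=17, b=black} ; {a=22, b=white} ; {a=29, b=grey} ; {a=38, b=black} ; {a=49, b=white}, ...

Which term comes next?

A goes 17, 22, 29, 38, 49 → 62 (differences are 5, 7, 9, … (increasing by 2 each time)).
B: repeats black → white → grey, so black, white, grey, black, white → grey.
So the next term is {a=62, b=grey}.

{a=62, b=grey}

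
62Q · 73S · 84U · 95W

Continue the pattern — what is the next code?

106Y

First component — +11 each step: 62, 73, 84, 95 → 106.
Letter: letters move forward 2 places in the alphabet; Q, S, U, W → Y.
Combining the parts gives 106Y.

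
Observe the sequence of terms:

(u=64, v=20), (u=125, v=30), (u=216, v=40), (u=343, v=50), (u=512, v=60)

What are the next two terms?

U goes 64, 125, 216, 343, 512 → 729 → 1000 (perfect cubes: 4³, 5³, 6³, …).
For the v, +10 each step: 20, 30, 40, 50, 60 → 70 → 80.
Putting the parts together: (u=729, v=70) and then (u=1000, v=80).

(u=729, v=70), (u=1000, v=80)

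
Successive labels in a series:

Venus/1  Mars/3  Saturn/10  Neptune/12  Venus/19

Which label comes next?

Planet: repeats Venus → Mars → Saturn → Neptune, so Venus, Mars, Saturn, Neptune, Venus → Mars.
Second component — alternating steps +2, +7, +2, +7, …: 1, 3, 10, 12, 19 → 21.
Combining the parts gives Mars/21.

Mars/21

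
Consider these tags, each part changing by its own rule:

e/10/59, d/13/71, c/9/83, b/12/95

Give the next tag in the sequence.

a/8/107

Letter goes e, d, c, b → a (letters move back 1 place in the alphabet).
Second component — alternating steps +3, −4, +3, −4, …: 10, 13, 9, 12 → 8.
Third component: +12 each step, so 59, 71, 83, 95 → 107.
Combining the parts gives a/8/107.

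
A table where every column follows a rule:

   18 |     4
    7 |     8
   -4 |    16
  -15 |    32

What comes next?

-26  64

First component: −11 each step; 18, 7, -4, -15 → -26.
For the second component, ×2 each step: 4, 8, 16, 32 → 64.
Combining the parts gives -26  64.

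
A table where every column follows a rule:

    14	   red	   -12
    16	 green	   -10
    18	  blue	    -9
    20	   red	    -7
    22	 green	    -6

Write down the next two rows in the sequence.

For the first component, +2 each step: 14, 16, 18, 20, 22 → 24 → 26.
Colour: red, green, blue, red, green → blue → red (repeats red → green → blue).
Third component — alternating steps +2, +1, +2, +1, …: -12, -10, -9, -7, -6 → -4 → -3.
Putting the parts together: 24  blue  -4 and then 26  red  -3.

24  blue  -4; 26  red  -3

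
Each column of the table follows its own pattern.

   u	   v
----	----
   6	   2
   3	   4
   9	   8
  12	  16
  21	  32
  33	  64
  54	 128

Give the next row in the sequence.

87  256

Column u goes 6, 3, 9, 12, 21, 33, 54 → 87 (each term is the sum of the two before it).
Column v — ×2 each step: 2, 4, 8, 16, 32, 64, 128 → 256.
So the next row is 87  256.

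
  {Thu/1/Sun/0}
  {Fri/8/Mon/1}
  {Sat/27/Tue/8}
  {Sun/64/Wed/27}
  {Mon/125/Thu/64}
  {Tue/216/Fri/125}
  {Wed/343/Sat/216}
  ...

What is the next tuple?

First day — runs through the weekdays Mon→Sun: Thu, Fri, Sat, Sun, Mon, Tue, Wed → Thu.
Second slot: perfect cubes: 1³, 2³, 3³, …, so 1, 8, 27, 64, 125, 216, 343 → 512.
For the second day, runs through the weekdays Mon→Sun: Sun, Mon, Tue, Wed, Thu, Fri, Sat → Sun.
Fourth slot: always the previous value of the second slot, so 0, 1, 8, 27, 64, 125, 216 → 343.
Putting it together: {Thu/512/Sun/343}.

{Thu/512/Sun/343}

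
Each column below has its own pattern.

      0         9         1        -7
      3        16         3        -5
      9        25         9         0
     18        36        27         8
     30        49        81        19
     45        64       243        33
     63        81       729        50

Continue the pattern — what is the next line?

84  100  2187  70

First component: differences are 3, 6, 9, … (increasing by 3 each time), so 0, 3, 9, 18, 30, 45, 63 → 84.
Second component: perfect squares: 3², 4², 5², …; 9, 16, 25, 36, 49, 64, 81 → 100.
Third component: ×3 each step; 1, 3, 9, 27, 81, 243, 729 → 2187.
Fourth component — differences are 2, 5, 8, … (increasing by 3 each time): -7, -5, 0, 8, 19, 33, 50 → 70.
So the next line is 84  100  2187  70.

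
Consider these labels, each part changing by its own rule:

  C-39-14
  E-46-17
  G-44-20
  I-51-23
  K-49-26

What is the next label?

M-56-29

Letter — letters move forward 2 places in the alphabet: C, E, G, I, K → M.
Second component: alternating steps +7, −2, +7, −2, …; 39, 46, 44, 51, 49 → 56.
Third component: +3 each step, so 14, 17, 20, 23, 26 → 29.
Putting it together: M-56-29.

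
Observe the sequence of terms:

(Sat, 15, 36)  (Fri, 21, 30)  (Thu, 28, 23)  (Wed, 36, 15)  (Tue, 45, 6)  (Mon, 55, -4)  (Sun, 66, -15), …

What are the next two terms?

(Sat, 78, -27), (Fri, 91, -40)

For the day, runs backward through the weekdays Mon→Sun: Sat, Fri, Thu, Wed, Tue, Mon, Sun → Sat → Fri.
Second entry — differences are 6, 7, 8, … (increasing by 1 each time): 15, 21, 28, 36, 45, 55, 66 → 78 → 91.
Third entry — together with the second entry always sums to 51: 36, 30, 23, 15, 6, -4, -15 → -27 → -40.
Putting the parts together: (Sat, 78, -27) and then (Fri, 91, -40).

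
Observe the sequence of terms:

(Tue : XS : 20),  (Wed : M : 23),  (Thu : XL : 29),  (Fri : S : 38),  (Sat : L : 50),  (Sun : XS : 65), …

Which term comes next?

(Mon : M : 83)

Day goes Tue, Wed, Thu, Fri, Sat, Sun → Mon (runs through the weekdays Mon→Sun).
Size: repeats XS → M → XL → S → L; XS, M, XL, S, L, XS → M.
Third entry goes 20, 23, 29, 38, 50, 65 → 83 (differences are 3, 6, 9, … (increasing by 3 each time)).
Putting it together: (Mon : M : 83).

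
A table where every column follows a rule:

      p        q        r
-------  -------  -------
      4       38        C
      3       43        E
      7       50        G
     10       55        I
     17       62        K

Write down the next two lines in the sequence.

27  67  M; 44  74  O

Column p: 4, 3, 7, 10, 17 → 27 → 44 (each term is the sum of the two before it).
Column q: alternating steps +5, +7, +5, +7, …; 38, 43, 50, 55, 62 → 67 → 74.
Column r: C, E, G, I, K → M → O (letters move forward 2 places in the alphabet).
So the next two lines are 27  67  M and 44  74  O.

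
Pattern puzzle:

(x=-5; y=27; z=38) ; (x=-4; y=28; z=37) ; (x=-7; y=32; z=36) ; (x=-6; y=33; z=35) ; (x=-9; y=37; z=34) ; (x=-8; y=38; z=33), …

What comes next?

(x=-11; y=42; z=32)

X: alternating steps +1, −3, +1, −3, …, so -5, -4, -7, -6, -9, -8 → -11.
Y — alternating steps +1, +4, +1, +4, …: 27, 28, 32, 33, 37, 38 → 42.
Z: 38, 37, 36, 35, 34, 33 → 32 (−1 each step).
Combining the parts gives (x=-11; y=42; z=32).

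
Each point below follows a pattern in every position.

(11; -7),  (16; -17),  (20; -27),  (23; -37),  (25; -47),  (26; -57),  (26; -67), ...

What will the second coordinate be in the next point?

-77

Second coordinate — −10 each step: -7, -17, -27, -37, -47, -57, -67 → -77.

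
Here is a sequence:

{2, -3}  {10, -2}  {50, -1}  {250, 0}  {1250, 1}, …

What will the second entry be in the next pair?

2

Second entry: +1 each step; -3, -2, -1, 0, 1 → 2.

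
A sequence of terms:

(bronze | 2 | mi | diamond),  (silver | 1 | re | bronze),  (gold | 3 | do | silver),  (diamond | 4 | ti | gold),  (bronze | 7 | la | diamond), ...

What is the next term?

First rank: repeats bronze → silver → gold → diamond; bronze, silver, gold, diamond, bronze → silver.
Second coordinate: each term is the sum of the two before it; 2, 1, 3, 4, 7 → 11.
Note — runs backward through the solfège scale do→ti: mi, re, do, ti, la → sol.
Second rank: repeats diamond → bronze → silver → gold; diamond, bronze, silver, gold, diamond → bronze.
Putting it together: (silver | 11 | sol | bronze).

(silver | 11 | sol | bronze)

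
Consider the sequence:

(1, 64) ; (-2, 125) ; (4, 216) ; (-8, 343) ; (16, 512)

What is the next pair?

(-32, 729)

First slot: ×(-2) each step, so 1, -2, 4, -8, 16 → -32.
Second slot: 64, 125, 216, 343, 512 → 729 (perfect cubes: 4³, 5³, 6³, …).
Combining the parts gives (-32, 729).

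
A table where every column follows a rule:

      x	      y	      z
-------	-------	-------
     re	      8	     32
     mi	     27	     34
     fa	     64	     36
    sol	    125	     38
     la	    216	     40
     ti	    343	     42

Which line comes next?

do  512  44

Column x — runs through the solfège scale do→ti: re, mi, fa, sol, la, ti → do.
Column y: perfect cubes: 2³, 3³, 4³, …; 8, 27, 64, 125, 216, 343 → 512.
Column z: 32, 34, 36, 38, 40, 42 → 44 (+2 each step).
So the next line is do  512  44.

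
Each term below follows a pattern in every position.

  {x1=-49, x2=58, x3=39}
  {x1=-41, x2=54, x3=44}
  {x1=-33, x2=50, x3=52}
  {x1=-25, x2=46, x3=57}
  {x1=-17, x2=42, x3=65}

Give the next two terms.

X1 goes -49, -41, -33, -25, -17 → -9 → -1 (+8 each step).
X2: −4 each step; 58, 54, 50, 46, 42 → 38 → 34.
For the x3, alternating steps +5, +8, +5, +8, …: 39, 44, 52, 57, 65 → 70 → 78.
So the next two terms are {x1=-9, x2=38, x3=70} and {x1=-1, x2=34, x3=78}.

{x1=-9, x2=38, x3=70}, {x1=-1, x2=34, x3=78}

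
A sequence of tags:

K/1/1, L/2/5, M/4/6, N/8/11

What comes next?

O/16/17

Letter goes K, L, M, N → O (letters move forward 1 place in the alphabet).
Second component goes 1, 2, 4, 8 → 16 (×2 each step).
Third component: each term is the sum of the two before it; 1, 5, 6, 11 → 17.
Combining the parts gives O/16/17.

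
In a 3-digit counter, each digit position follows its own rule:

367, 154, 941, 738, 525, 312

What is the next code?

109

First digit: −2 each step, mod 10, so 3, 1, 9, 7, 5, 3 → 1.
Second digit: 6, 5, 4, 3, 2, 1 → 0 (−1 each step, mod 10).
Third digit: 7, 4, 1, 8, 5, 2 → 9 (−3 each step, mod 10).
So the next code is 109.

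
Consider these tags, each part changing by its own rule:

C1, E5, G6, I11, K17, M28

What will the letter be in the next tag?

Letter: C, E, G, I, K, M → O (letters move forward 2 places in the alphabet).

O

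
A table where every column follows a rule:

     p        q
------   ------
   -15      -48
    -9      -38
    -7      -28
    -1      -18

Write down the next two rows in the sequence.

1  -8; 7  2

Column p: alternating steps +6, +2, +6, +2, …, so -15, -9, -7, -1 → 1 → 7.
Column q: +10 each step; -48, -38, -28, -18 → -8 → 2.
Putting the parts together: 1  -8 and then 7  2.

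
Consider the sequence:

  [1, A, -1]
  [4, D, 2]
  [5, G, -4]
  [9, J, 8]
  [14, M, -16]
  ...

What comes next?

First slot: 1, 4, 5, 9, 14 → 23 (each term is the sum of the two before it).
For the letter, letters move forward 3 places in the alphabet: A, D, G, J, M → P.
Third slot: ×(-2) each step; -1, 2, -4, 8, -16 → 32.
Putting it together: [23, P, 32].

[23, P, 32]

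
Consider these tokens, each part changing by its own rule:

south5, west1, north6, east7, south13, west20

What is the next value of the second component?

33

Direction — repeats south → west → north → east: south, west, north, east, south, west → north.
Second component — each term is the sum of the two before it: 5, 1, 6, 7, 13, 20 → 33.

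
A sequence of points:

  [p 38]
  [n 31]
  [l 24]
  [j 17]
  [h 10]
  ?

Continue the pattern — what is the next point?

Letter goes p, n, l, j, h → f (letters move back 2 places in the alphabet).
Second entry: −7 each step; 38, 31, 24, 17, 10 → 3.
Putting it together: [f 3].

[f 3]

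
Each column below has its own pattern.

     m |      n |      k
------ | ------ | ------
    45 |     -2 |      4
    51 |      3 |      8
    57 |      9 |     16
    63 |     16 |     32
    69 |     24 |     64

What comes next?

75  33  128

Column m goes 45, 51, 57, 63, 69 → 75 (+6 each step).
Column n — differences are 5, 6, 7, … (increasing by 1 each time): -2, 3, 9, 16, 24 → 33.
Column k: ×2 each step, so 4, 8, 16, 32, 64 → 128.
So the next row is 75  33  128.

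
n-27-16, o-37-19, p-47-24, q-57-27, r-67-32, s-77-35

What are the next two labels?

Letter: letters move forward 1 place in the alphabet, so n, o, p, q, r, s → t → u.
Second component goes 27, 37, 47, 57, 67, 77 → 87 → 97 (+10 each step).
Third component — alternating steps +3, +5, +3, +5, …: 16, 19, 24, 27, 32, 35 → 40 → 43.
So the next two labels are t-87-40 and u-97-43.

t-87-40 then u-97-43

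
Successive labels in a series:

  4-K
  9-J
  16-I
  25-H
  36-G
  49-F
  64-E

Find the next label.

81-D

First component: perfect squares: 2², 3², 4², …, so 4, 9, 16, 25, 36, 49, 64 → 81.
Letter — letters move back 1 place in the alphabet: K, J, I, H, G, F, E → D.
So the next label is 81-D.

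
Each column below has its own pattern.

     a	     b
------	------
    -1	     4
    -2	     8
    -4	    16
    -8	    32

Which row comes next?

Column a — ×2 each step: -1, -2, -4, -8 → -16.
For the column b, ×2 each step: 4, 8, 16, 32 → 64.
So the next row is -16  64.

-16  64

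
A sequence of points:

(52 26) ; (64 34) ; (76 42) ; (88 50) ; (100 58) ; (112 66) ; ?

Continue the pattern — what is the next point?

First part: +12 each step, so 52, 64, 76, 88, 100, 112 → 124.
Second part: +8 each step, so 26, 34, 42, 50, 58, 66 → 74.
So the next point is (124 74).

(124 74)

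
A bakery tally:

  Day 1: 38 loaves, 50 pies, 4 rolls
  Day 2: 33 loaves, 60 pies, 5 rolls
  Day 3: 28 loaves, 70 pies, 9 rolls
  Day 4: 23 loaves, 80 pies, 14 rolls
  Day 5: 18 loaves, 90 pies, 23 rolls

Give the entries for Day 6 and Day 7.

Loaves — −5 each step: 38, 33, 28, 23, 18 → 13 → 8.
Pies goes 50, 60, 70, 80, 90 → 100 → 110 (+10 each step).
Rolls: each term is the sum of the two before it; 4, 5, 9, 14, 23 → 37 → 60.
Putting the parts together: 13 loaves, 100 pies, 37 rolls and then 8 loaves, 110 pies, 60 rolls.

13 loaves, 100 pies, 37 rolls; 8 loaves, 110 pies, 60 rolls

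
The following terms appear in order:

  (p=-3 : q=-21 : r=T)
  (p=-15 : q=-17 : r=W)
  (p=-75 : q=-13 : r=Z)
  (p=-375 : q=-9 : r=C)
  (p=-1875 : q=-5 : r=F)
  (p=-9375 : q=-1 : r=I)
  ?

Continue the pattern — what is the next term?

(p=-46875 : q=3 : r=L)

P — ×5 each step: -3, -15, -75, -375, -1875, -9375 → -46875.
Q goes -21, -17, -13, -9, -5, -1 → 3 (+4 each step).
R: letters move forward 3 places in the alphabet, wrapping Z→A; T, W, Z, C, F, I → L.
Combining the parts gives (p=-46875 : q=3 : r=L).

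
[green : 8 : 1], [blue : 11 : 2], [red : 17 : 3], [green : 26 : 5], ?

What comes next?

[blue : 38 : 8]

Colour: repeats green → blue → red; green, blue, red, green → blue.
Second part: 8, 11, 17, 26 → 38 (differences are 3, 6, 9, … (increasing by 3 each time)).
For the third part, each term is the sum of the two before it: 1, 2, 3, 5 → 8.
So the next term is [blue : 38 : 8].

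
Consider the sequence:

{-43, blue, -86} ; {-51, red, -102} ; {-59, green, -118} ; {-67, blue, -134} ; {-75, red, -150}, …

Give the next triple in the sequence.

{-83, green, -166}

First entry: −8 each step, so -43, -51, -59, -67, -75 → -83.
Colour — repeats blue → red → green: blue, red, green, blue, red → green.
Third entry — always 2 × the first entry: -86, -102, -118, -134, -150 → -166.
So the next triple is {-83, green, -166}.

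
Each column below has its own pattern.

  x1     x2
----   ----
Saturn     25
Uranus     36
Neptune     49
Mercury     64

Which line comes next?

Venus  81

Column x1: Saturn, Uranus, Neptune, Mercury → Venus (runs through the planets Mercury→Neptune).
Column x2: 25, 36, 49, 64 → 81 (perfect squares: 5², 6², 7², …).
So the next line is Venus  81.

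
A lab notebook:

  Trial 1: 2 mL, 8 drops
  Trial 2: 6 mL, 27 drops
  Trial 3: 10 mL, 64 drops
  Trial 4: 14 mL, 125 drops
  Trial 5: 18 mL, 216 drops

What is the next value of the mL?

ML — +4 each step: 2, 6, 10, 14, 18 → 22.

22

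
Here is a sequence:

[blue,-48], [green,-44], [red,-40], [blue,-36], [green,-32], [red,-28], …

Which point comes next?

[blue,-24]

Colour: blue, green, red, blue, green, red → blue (repeats blue → green → red).
Second slot goes -48, -44, -40, -36, -32, -28 → -24 (+4 each step).
Putting it together: [blue,-24].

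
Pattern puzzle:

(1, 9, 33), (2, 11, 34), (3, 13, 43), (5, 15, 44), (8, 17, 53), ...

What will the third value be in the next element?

Third value goes 33, 34, 43, 44, 53 → 54 (alternating steps +1, +9, +1, +9, …).

54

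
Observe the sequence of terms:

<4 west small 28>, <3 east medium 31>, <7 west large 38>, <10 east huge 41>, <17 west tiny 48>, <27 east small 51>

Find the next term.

<44 west medium 58>

First value — each term is the sum of the two before it: 4, 3, 7, 10, 17, 27 → 44.
Direction: west, east, west, east, west, east → west (alternates west ↔ east).
Size: small, medium, large, huge, tiny, small → medium (repeats small → medium → large → huge → tiny).
Fourth value: alternating steps +3, +7, +3, +7, …, so 28, 31, 38, 41, 48, 51 → 58.
Combining the parts gives <44 west medium 58>.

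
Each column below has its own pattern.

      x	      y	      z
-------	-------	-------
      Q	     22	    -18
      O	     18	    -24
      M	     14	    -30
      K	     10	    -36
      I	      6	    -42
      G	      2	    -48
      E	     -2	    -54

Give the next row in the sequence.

Column x: letters move back 2 places in the alphabet, so Q, O, M, K, I, G, E → C.
Column y: −4 each step; 22, 18, 14, 10, 6, 2, -2 → -6.
Column z: -18, -24, -30, -36, -42, -48, -54 → -60 (−6 each step).
Combining the parts gives C  -6  -60.

C  -6  -60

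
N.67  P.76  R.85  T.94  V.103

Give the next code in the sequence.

Letter: N, P, R, T, V → X (letters move forward 2 places in the alphabet).
Second component: 67, 76, 85, 94, 103 → 112 (+9 each step).
Putting it together: X.112.

X.112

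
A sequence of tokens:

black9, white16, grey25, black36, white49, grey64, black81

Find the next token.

Shade goes black, white, grey, black, white, grey, black → white (repeats black → white → grey).
Second component goes 9, 16, 25, 36, 49, 64, 81 → 100 (perfect squares: 3², 4², 5², …).
Combining the parts gives white100.

white100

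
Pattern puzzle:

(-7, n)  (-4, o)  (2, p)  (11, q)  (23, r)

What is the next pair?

(38, s)

First value — differences are 3, 6, 9, … (increasing by 3 each time): -7, -4, 2, 11, 23 → 38.
Letter goes n, o, p, q, r → s (letters move forward 1 place in the alphabet).
So the next pair is (38, s).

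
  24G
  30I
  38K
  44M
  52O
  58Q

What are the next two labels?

First component goes 24, 30, 38, 44, 52, 58 → 66 → 72 (alternating steps +6, +8, +6, +8, …).
Letter: letters move forward 2 places in the alphabet; G, I, K, M, O, Q → S → U.
Putting the parts together: 66S and then 72U.

66S then 72U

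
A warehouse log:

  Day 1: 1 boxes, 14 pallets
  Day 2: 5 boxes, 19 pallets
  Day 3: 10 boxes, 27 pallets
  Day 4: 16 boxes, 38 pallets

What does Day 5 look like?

Boxes — differences are 4, 5, 6, … (increasing by 1 each time): 1, 5, 10, 16 → 23.
Pallets: differences are 5, 8, 11, … (increasing by 3 each time), so 14, 19, 27, 38 → 52.
So the next line is 23 boxes, 52 pallets.

23 boxes, 52 pallets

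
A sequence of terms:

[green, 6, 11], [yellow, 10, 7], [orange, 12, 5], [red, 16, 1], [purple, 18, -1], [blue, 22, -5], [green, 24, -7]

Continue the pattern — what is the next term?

[yellow, 28, -11]

Colour — repeats green → yellow → orange → red → purple → blue: green, yellow, orange, red, purple, blue, green → yellow.
Second component: 6, 10, 12, 16, 18, 22, 24 → 28 (alternating steps +4, +2, +4, +2, …).
Third component: 11, 7, 5, 1, -1, -5, -7 → -11 (together with the second component always sums to 17).
So the next term is [yellow, 28, -11].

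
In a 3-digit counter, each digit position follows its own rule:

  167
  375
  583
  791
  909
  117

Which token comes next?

325

First digit: 1, 3, 5, 7, 9, 1 → 3 (+2 each step, mod 10).
Second digit goes 6, 7, 8, 9, 0, 1 → 2 (+1 each step, mod 10).
Third digit: −2 each step, mod 10; 7, 5, 3, 1, 9, 7 → 5.
Putting it together: 325.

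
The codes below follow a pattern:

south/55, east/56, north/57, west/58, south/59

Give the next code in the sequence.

east/60

Direction: south, east, north, west, south → east (repeats south → east → north → west).
Second component: +1 each step, so 55, 56, 57, 58, 59 → 60.
Putting it together: east/60.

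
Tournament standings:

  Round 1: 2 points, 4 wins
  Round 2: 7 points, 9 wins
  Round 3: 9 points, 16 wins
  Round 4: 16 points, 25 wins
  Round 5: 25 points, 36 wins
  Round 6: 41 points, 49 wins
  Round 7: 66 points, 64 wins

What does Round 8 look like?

107 points, 81 wins

Points: 2, 7, 9, 16, 25, 41, 66 → 107 (each term is the sum of the two before it).
Wins: perfect squares: 2², 3², 4², …, so 4, 9, 16, 25, 36, 49, 64 → 81.
Putting it together: 107 points, 81 wins.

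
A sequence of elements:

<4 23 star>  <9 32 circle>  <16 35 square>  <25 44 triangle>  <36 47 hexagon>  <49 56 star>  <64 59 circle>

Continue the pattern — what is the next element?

First value: perfect squares: 2², 3², 4², …, so 4, 9, 16, 25, 36, 49, 64 → 81.
Second value goes 23, 32, 35, 44, 47, 56, 59 → 68 (alternating steps +9, +3, +9, +3, …).
For the shape, repeats star → circle → square → triangle → hexagon: star, circle, square, triangle, hexagon, star, circle → square.
So the next element is <81 68 square>.

<81 68 square>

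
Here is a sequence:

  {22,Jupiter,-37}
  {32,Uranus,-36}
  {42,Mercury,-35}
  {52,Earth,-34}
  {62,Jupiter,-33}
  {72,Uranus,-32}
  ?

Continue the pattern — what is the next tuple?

First slot: +10 each step; 22, 32, 42, 52, 62, 72 → 82.
For the planet, repeats Jupiter → Uranus → Mercury → Earth: Jupiter, Uranus, Mercury, Earth, Jupiter, Uranus → Mercury.
Third slot: +1 each step, so -37, -36, -35, -34, -33, -32 → -31.
So the next tuple is {82,Mercury,-31}.

{82,Mercury,-31}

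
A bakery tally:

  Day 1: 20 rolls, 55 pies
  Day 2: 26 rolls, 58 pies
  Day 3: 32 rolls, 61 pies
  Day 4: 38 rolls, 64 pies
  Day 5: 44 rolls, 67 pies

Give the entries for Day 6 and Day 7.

Rolls: +6 each step; 20, 26, 32, 38, 44 → 50 → 56.
Pies: 55, 58, 61, 64, 67 → 70 → 73 (+3 each step).
Putting the parts together: 50 rolls, 70 pies and then 56 rolls, 73 pies.

50 rolls, 70 pies; 56 rolls, 73 pies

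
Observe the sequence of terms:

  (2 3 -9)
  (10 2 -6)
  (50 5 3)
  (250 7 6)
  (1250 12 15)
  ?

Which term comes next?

First entry: ×5 each step, so 2, 10, 50, 250, 1250 → 6250.
Second entry — each term is the sum of the two before it: 3, 2, 5, 7, 12 → 19.
Third entry — alternating steps +3, +9, +3, +9, …: -9, -6, 3, 6, 15 → 18.
So the next term is (6250 19 18).

(6250 19 18)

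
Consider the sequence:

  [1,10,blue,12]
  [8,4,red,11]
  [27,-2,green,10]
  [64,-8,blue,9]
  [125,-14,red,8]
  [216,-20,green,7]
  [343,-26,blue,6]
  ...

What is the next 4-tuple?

For the first slot, perfect cubes: 1³, 2³, 3³, …: 1, 8, 27, 64, 125, 216, 343 → 512.
Second slot: 10, 4, -2, -8, -14, -20, -26 → -32 (−6 each step).
For the colour, repeats blue → red → green: blue, red, green, blue, red, green, blue → red.
Fourth slot goes 12, 11, 10, 9, 8, 7, 6 → 5 (−1 each step).
Combining the parts gives [512,-32,red,5].

[512,-32,red,5]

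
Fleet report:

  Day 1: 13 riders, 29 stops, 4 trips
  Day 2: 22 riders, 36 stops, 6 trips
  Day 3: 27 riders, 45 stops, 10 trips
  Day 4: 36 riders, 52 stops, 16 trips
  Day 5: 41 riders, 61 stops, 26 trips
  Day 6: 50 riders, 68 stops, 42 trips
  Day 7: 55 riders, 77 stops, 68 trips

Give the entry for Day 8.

Riders: 13, 22, 27, 36, 41, 50, 55 → 64 (alternating steps +9, +5, +9, +5, …).
For the stops, alternating steps +7, +9, +7, +9, …: 29, 36, 45, 52, 61, 68, 77 → 84.
Trips: 4, 6, 10, 16, 26, 42, 68 → 110 (each term is the sum of the two before it).
Putting it together: 64 riders, 84 stops, 110 trips.

64 riders, 84 stops, 110 trips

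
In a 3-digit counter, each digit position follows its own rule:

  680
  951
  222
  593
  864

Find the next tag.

For the first digit, +3 each step, mod 10: 6, 9, 2, 5, 8 → 1.
Second digit: −3 each step, mod 10, so 8, 5, 2, 9, 6 → 3.
Third digit: +1 each step, mod 10, so 0, 1, 2, 3, 4 → 5.
Putting it together: 135.

135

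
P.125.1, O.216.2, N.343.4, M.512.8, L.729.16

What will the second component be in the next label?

1000

For the letter, letters move back 1 place in the alphabet: P, O, N, M, L → K.
For the second component, perfect cubes: 5³, 6³, 7³, …: 125, 216, 343, 512, 729 → 1000.
Third component: ×2 each step, so 1, 2, 4, 8, 16 → 32.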